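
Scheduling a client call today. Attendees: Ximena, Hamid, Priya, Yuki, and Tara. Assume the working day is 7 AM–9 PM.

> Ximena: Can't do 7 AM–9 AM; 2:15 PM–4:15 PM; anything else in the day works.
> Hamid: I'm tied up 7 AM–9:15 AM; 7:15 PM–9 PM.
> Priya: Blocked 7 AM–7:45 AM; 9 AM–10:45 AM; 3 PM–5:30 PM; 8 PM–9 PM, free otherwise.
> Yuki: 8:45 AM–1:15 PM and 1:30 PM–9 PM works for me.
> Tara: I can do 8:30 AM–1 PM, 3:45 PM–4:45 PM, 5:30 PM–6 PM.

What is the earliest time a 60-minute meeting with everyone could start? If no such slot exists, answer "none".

10:45

Ximena free: 09:00-14:15, 16:15-21:00 (invert busy blocks within the working day).
Hamid free: 09:15-19:15 (invert busy blocks within the working day).
Priya free: 07:45-09:00, 10:45-15:00, 17:30-20:00 (invert busy blocks within the working day).
Yuki free: 08:45-13:15, 13:30-21:00.
Tara free: 08:30-13:00, 15:45-16:45, 17:30-18:00.
Ximena ∩ Hamid: 09:15-14:15, 16:15-19:15.
Ximena ∩ Hamid ∩ Priya: 10:45-14:15, 17:30-19:15.
Ximena ∩ Hamid ∩ Priya ∩ Yuki: 10:45-13:15, 13:30-14:15, 17:30-19:15.
Ximena ∩ Hamid ∩ Priya ∩ Yuki ∩ Tara: 10:45-13:00, 17:30-18:00.
Those are the intersection windows.
The first common window of at least 60 minutes is 10:45-13:00, so the earliest start is 10:45.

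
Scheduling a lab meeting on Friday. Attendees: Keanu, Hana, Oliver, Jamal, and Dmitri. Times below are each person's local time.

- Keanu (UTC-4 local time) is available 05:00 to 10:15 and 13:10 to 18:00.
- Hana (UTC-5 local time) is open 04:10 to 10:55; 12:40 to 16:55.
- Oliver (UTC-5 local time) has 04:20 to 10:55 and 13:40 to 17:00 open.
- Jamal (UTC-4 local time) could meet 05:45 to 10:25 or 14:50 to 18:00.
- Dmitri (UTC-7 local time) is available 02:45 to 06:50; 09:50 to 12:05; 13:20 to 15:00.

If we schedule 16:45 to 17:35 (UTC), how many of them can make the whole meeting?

Keanu in UTC: 09:00-14:15, 17:10-22:00 (add 4h to convert from UTC-4).
Hana in UTC: 09:10-15:55, 17:40-21:55 (add 5h to convert from UTC-5).
Oliver in UTC: 09:20-15:55, 18:40-22:00 (add 5h to convert from UTC-5).
Jamal in UTC: 09:45-14:25, 18:50-22:00 (add 4h to convert from UTC-4).
Dmitri in UTC: 09:45-13:50, 16:50-19:05, 20:20-22:00 (add 7h to convert from UTC-7).
nobody can make the full 16:45-17:35 slot — that's 0.

0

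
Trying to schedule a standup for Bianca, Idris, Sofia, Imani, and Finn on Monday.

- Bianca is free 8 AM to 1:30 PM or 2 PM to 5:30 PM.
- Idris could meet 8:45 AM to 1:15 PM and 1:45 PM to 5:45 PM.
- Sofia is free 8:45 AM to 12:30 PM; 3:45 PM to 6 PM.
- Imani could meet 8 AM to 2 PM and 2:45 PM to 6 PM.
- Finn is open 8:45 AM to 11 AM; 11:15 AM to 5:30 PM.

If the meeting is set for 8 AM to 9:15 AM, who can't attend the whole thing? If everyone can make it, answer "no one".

Finn, Idris, Sofia

Bianca: free for 08:00-09:15. Idris: not fully free for 08:00-09:15. Sofia: not fully free for 08:00-09:15. Imani: free for 08:00-09:15. Finn: not fully free for 08:00-09:15.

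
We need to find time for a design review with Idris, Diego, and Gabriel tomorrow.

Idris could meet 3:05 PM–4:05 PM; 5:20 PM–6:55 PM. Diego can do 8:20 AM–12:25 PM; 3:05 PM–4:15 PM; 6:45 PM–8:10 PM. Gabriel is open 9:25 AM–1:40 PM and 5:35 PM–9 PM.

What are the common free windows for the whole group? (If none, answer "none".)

18:45-18:55

Idris ∩ Diego: 15:05-16:05, 18:45-18:55.
Idris ∩ Diego ∩ Gabriel: 18:45-18:55.
So the common availability across everyone is 18:45-18:55.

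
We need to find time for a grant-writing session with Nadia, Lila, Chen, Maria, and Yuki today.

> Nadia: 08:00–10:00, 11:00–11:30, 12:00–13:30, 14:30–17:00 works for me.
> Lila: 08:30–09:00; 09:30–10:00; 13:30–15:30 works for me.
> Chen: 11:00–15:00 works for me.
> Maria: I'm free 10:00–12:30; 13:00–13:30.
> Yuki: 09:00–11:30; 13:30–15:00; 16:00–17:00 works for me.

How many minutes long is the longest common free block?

0

Nadia ∩ Lila: 08:30-09:00, 09:30-10:00, 14:30-15:30.
Nadia ∩ Lila ∩ Chen: 14:30-15:00.
Nadia ∩ Lila ∩ Chen ∩ Maria: ∅.
Nadia ∩ Lila ∩ Chen ∩ Maria ∩ Yuki: ∅.
There is no time when everyone is free.
No common window exists, so the longest block is 0 minutes.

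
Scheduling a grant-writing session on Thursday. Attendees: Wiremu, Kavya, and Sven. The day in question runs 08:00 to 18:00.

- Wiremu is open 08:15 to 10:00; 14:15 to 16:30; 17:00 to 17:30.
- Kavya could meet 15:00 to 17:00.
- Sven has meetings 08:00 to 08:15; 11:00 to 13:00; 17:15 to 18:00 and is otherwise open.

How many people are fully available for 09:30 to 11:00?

Wiremu free: 08:15-10:00, 14:15-16:30, 17:00-17:30.
Kavya free: 15:00-17:00.
Sven free: 08:15-11:00, 13:00-17:15 (invert busy blocks within the working day).
Sven can make the full 09:30-11:00 slot — that's 1.

1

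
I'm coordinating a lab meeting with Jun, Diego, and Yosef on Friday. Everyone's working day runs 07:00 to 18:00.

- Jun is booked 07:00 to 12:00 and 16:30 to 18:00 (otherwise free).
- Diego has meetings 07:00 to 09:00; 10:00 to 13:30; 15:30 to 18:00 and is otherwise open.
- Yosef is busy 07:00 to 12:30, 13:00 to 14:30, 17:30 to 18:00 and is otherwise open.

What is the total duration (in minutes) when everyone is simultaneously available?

Jun free: 12:00-16:30 (invert busy blocks within the working day).
Diego free: 09:00-10:00, 13:30-15:30 (invert busy blocks within the working day).
Yosef free: 12:30-13:00, 14:30-17:30 (invert busy blocks within the working day).
Jun ∩ Diego: 13:30-15:30.
Jun ∩ Diego ∩ Yosef: 14:30-15:30.
That's a single block of 60 minutes.

60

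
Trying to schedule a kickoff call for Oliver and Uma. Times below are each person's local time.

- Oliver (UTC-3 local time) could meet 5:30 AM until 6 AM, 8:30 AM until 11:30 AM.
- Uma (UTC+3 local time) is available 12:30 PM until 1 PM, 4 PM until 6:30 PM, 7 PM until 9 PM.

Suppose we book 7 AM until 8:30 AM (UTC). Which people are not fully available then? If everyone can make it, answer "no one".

Oliver, Uma

Oliver in UTC: 08:30-09:00, 11:30-14:30 (add 3h to convert from UTC-3).
Uma in UTC: 09:30-10:00, 13:00-15:30, 16:00-18:00 (subtract 3h to convert from UTC+3).
Oliver: not fully free for 07:00-08:30. Uma: not fully free for 07:00-08:30.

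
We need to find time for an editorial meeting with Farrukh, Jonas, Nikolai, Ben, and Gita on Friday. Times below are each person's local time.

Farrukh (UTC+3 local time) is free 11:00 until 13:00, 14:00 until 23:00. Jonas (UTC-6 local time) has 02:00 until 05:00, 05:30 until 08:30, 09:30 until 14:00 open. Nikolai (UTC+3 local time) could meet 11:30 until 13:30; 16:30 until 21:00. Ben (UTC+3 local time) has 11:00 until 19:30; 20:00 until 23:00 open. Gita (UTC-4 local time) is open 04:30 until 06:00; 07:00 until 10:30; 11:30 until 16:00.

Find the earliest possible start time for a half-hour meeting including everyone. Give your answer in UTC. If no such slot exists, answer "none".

08:30

Farrukh in UTC: 08:00-10:00, 11:00-20:00 (subtract 3h to convert from UTC+3).
Jonas in UTC: 08:00-11:00, 11:30-14:30, 15:30-20:00 (add 6h to convert from UTC-6).
Nikolai in UTC: 08:30-10:30, 13:30-18:00 (subtract 3h to convert from UTC+3).
Ben in UTC: 08:00-16:30, 17:00-20:00 (subtract 3h to convert from UTC+3).
Gita in UTC: 08:30-10:00, 11:00-14:30, 15:30-20:00 (add 4h to convert from UTC-4).
Farrukh ∩ Jonas: 08:00-10:00, 11:30-14:30, 15:30-20:00.
Farrukh ∩ Jonas ∩ Nikolai: 08:30-10:00, 13:30-14:30, 15:30-18:00.
Farrukh ∩ Jonas ∩ Nikolai ∩ Ben: 08:30-10:00, 13:30-14:30, 15:30-16:30, 17:00-18:00.
Farrukh ∩ Jonas ∩ Nikolai ∩ Ben ∩ Gita: 08:30-10:00, 13:30-14:30, 15:30-16:30, 17:00-18:00.
So the common availability across everyone is 08:30-10:00, 13:30-14:30, 15:30-16:30, 17:00-18:00.
The first common window of at least 30 minutes is 08:30-10:00, so the earliest start is 08:30.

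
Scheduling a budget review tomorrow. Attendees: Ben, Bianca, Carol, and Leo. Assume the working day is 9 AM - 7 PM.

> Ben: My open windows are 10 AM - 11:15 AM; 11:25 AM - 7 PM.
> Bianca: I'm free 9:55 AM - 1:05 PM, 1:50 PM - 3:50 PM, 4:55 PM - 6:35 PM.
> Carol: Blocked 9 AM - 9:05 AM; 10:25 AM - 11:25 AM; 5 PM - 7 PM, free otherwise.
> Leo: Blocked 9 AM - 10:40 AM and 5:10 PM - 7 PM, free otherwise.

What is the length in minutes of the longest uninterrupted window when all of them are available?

120

Ben free: 10:00-11:15, 11:25-19:00.
Bianca free: 09:55-13:05, 13:50-15:50, 16:55-18:35.
Carol free: 09:05-10:25, 11:25-17:00 (invert busy blocks within the working day).
Leo free: 10:40-17:10 (invert busy blocks within the working day).
Ben ∩ Bianca: 10:00-11:15, 11:25-13:05, 13:50-15:50, 16:55-18:35.
Ben ∩ Bianca ∩ Carol: 10:00-10:25, 11:25-13:05, 13:50-15:50, 16:55-17:00.
Ben ∩ Bianca ∩ Carol ∩ Leo: 11:25-13:05, 13:50-15:50, 16:55-17:00.
The longest is 13:50-15:50 at 120 minutes.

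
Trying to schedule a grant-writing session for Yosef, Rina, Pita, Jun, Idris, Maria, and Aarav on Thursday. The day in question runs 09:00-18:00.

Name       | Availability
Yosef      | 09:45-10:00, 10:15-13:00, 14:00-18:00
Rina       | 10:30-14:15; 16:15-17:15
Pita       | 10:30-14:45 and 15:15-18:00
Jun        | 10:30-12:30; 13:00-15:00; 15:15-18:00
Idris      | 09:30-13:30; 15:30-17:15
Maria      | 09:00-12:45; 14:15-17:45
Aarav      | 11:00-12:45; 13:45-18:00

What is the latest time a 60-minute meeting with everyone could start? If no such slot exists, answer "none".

16:15

Yosef ∩ Rina: 10:30-13:00, 14:00-14:15, 16:15-17:15.
Yosef ∩ Rina ∩ Pita: 10:30-13:00, 14:00-14:15, 16:15-17:15.
Yosef ∩ Rina ∩ Pita ∩ Jun: 10:30-12:30, 14:00-14:15, 16:15-17:15.
Yosef ∩ Rina ∩ Pita ∩ Jun ∩ Idris: 10:30-12:30, 16:15-17:15.
Yosef ∩ Rina ∩ Pita ∩ Jun ∩ Idris ∩ Maria: 10:30-12:30, 16:15-17:15.
Yosef ∩ Rina ∩ Pita ∩ Jun ∩ Idris ∩ Maria ∩ Aarav: 11:00-12:30, 16:15-17:15.
Those are the intersection windows.
The last common window of at least 60 minutes is 16:15-17:15; a 60-minute meeting can start as late as 16:15 and still end by 17:15.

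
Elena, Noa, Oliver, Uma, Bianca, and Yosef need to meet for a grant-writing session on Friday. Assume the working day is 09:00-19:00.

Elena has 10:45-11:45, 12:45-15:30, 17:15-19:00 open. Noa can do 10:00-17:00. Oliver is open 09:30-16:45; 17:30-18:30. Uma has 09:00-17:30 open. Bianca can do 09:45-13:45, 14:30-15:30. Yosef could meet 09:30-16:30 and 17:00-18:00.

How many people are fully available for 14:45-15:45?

Noa, Oliver, Uma, and Yosef can make the full 14:45-15:45 slot — that's 4.

4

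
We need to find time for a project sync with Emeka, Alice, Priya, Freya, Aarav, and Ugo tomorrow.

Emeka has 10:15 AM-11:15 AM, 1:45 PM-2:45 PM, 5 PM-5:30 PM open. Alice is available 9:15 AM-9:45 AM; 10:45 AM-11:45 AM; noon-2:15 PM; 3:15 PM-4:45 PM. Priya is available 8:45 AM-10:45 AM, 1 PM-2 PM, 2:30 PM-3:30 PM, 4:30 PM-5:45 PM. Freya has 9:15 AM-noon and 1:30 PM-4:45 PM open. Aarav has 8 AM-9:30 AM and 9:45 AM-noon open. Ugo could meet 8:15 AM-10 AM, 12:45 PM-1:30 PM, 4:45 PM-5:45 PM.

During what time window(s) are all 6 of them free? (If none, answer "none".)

Emeka ∩ Alice: 10:45-11:15, 13:45-14:15.
Emeka ∩ Alice ∩ Priya: 13:45-14:00.
Emeka ∩ Alice ∩ Priya ∩ Freya: 13:45-14:00.
Emeka ∩ Alice ∩ Priya ∩ Freya ∩ Aarav: ∅.
Emeka ∩ Alice ∩ Priya ∩ Freya ∩ Aarav ∩ Ugo: ∅.
There is no time when everyone is free.

none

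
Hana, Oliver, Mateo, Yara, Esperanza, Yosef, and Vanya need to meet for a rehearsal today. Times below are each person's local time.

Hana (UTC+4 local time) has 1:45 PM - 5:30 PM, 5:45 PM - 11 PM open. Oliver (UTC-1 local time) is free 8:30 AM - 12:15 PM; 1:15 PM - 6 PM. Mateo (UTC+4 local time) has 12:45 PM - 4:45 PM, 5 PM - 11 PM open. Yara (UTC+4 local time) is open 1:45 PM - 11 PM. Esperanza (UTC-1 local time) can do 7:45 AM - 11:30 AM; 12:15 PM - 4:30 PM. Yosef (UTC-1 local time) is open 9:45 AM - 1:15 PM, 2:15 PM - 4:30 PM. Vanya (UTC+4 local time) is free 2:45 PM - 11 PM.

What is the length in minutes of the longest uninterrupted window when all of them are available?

135

Hana in UTC: 09:45-13:30, 13:45-19:00 (subtract 4h to convert from UTC+4).
Oliver in UTC: 09:30-13:15, 14:15-19:00 (add 1h to convert from UTC-1).
Mateo in UTC: 08:45-12:45, 13:00-19:00 (subtract 4h to convert from UTC+4).
Yara in UTC: 09:45-19:00 (subtract 4h to convert from UTC+4).
Esperanza in UTC: 08:45-12:30, 13:15-17:30 (add 1h to convert from UTC-1).
Yosef in UTC: 10:45-14:15, 15:15-17:30 (add 1h to convert from UTC-1).
Vanya in UTC: 10:45-19:00 (subtract 4h to convert from UTC+4).
Hana ∩ Oliver: 09:45-13:15, 14:15-19:00.
Hana ∩ Oliver ∩ Mateo: 09:45-12:45, 13:00-13:15, 14:15-19:00.
Hana ∩ Oliver ∩ Mateo ∩ Yara: 09:45-12:45, 13:00-13:15, 14:15-19:00.
Hana ∩ Oliver ∩ Mateo ∩ Yara ∩ Esperanza: 09:45-12:30, 14:15-17:30.
Hana ∩ Oliver ∩ Mateo ∩ Yara ∩ Esperanza ∩ Yosef: 10:45-12:30, 15:15-17:30.
Hana ∩ Oliver ∩ Mateo ∩ Yara ∩ Esperanza ∩ Yosef ∩ Vanya: 10:45-12:30, 15:15-17:30.
The longest is 15:15-17:30 at 135 minutes.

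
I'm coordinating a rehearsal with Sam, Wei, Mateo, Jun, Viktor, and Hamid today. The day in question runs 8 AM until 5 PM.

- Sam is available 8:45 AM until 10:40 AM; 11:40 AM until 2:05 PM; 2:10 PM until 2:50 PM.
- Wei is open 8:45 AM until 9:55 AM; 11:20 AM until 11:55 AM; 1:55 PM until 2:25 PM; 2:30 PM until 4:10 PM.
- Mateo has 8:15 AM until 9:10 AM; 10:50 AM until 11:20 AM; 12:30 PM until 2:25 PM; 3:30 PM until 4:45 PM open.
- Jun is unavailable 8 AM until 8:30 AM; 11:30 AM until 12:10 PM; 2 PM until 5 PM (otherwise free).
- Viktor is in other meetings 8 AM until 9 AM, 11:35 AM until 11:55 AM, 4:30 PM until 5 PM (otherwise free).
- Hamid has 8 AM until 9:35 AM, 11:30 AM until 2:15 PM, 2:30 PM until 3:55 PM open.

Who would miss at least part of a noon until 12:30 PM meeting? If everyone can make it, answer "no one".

Jun, Mateo, Wei

Sam free: 08:45-10:40, 11:40-14:05, 14:10-14:50.
Wei free: 08:45-09:55, 11:20-11:55, 13:55-14:25, 14:30-16:10.
Mateo free: 08:15-09:10, 10:50-11:20, 12:30-14:25, 15:30-16:45.
Jun free: 08:30-11:30, 12:10-14:00 (invert busy blocks within the working day).
Viktor free: 09:00-11:35, 11:55-16:30 (invert busy blocks within the working day).
Hamid free: 08:00-09:35, 11:30-14:15, 14:30-15:55.
Sam: free for 12:00-12:30. Wei: not fully free for 12:00-12:30. Mateo: not fully free for 12:00-12:30. Jun: not fully free for 12:00-12:30. Viktor: free for 12:00-12:30. Hamid: free for 12:00-12:30.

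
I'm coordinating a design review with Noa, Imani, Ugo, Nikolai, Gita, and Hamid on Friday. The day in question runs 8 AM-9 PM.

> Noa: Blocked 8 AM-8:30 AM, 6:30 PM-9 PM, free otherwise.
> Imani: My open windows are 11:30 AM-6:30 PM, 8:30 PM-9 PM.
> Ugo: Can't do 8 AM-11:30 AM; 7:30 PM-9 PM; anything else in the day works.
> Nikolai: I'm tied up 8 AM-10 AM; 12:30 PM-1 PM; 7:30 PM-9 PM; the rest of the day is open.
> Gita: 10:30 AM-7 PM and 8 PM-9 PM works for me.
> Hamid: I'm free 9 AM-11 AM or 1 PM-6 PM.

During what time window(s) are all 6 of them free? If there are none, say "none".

13:00-18:00

Noa free: 08:30-18:30 (invert busy blocks within the working day).
Imani free: 11:30-18:30, 20:30-21:00.
Ugo free: 11:30-19:30 (invert busy blocks within the working day).
Nikolai free: 10:00-12:30, 13:00-19:30 (invert busy blocks within the working day).
Gita free: 10:30-19:00, 20:00-21:00.
Hamid free: 09:00-11:00, 13:00-18:00.
Noa ∩ Imani: 11:30-18:30.
Noa ∩ Imani ∩ Ugo: 11:30-18:30.
Noa ∩ Imani ∩ Ugo ∩ Nikolai: 11:30-12:30, 13:00-18:30.
Noa ∩ Imani ∩ Ugo ∩ Nikolai ∩ Gita: 11:30-12:30, 13:00-18:30.
Noa ∩ Imani ∩ Ugo ∩ Nikolai ∩ Gita ∩ Hamid: 13:00-18:00.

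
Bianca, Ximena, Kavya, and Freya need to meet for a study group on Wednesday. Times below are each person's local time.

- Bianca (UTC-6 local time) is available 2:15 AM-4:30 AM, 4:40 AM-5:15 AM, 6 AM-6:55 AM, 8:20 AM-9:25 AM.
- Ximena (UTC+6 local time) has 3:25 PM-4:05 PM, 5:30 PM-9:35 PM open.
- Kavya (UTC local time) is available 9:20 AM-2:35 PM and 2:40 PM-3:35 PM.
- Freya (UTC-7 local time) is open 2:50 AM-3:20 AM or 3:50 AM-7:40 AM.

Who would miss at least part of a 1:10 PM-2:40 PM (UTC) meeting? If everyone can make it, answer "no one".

Bianca in UTC: 08:15-10:30, 10:40-11:15, 12:00-12:55, 14:20-15:25 (add 6h to convert from UTC-6).
Ximena in UTC: 09:25-10:05, 11:30-15:35 (subtract 6h to convert from UTC+6).
Kavya in UTC: 09:20-14:35, 14:40-15:35.
Freya in UTC: 09:50-10:20, 10:50-14:40 (add 7h to convert from UTC-7).
Bianca: not fully free for 13:10-14:40. Ximena: free for 13:10-14:40. Kavya: not fully free for 13:10-14:40. Freya: free for 13:10-14:40.

Bianca, Kavya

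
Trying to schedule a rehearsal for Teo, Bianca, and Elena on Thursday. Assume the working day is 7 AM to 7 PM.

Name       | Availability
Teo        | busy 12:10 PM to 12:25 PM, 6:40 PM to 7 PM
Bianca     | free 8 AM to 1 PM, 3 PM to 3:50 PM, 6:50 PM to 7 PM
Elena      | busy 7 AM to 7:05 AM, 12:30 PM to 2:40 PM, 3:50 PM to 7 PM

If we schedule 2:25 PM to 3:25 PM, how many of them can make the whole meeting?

1

Teo free: 07:00-12:10, 12:25-18:40 (invert busy blocks within the working day).
Bianca free: 08:00-13:00, 15:00-15:50, 18:50-19:00.
Elena free: 07:05-12:30, 14:40-15:50 (invert busy blocks within the working day).
Teo can make the full 14:25-15:25 slot — that's 1.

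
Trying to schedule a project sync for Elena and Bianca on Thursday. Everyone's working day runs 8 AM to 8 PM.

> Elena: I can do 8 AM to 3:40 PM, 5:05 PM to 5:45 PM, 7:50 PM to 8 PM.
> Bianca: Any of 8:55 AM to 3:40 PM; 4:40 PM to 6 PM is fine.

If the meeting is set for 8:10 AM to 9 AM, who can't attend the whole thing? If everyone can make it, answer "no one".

Bianca

Elena: free for 08:10-09:00. Bianca: not fully free for 08:10-09:00.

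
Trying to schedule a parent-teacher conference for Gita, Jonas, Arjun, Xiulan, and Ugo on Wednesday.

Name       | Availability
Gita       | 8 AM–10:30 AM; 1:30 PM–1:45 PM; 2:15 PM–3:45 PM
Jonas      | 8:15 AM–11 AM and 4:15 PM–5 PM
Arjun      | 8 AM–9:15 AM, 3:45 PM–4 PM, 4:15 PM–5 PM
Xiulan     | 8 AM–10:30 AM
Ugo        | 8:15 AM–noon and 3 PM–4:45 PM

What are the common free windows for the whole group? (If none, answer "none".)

Gita ∩ Jonas: 08:15-10:30.
Gita ∩ Jonas ∩ Arjun: 08:15-09:15.
Gita ∩ Jonas ∩ Arjun ∩ Xiulan: 08:15-09:15.
Gita ∩ Jonas ∩ Arjun ∩ Xiulan ∩ Ugo: 08:15-09:15.

08:15-09:15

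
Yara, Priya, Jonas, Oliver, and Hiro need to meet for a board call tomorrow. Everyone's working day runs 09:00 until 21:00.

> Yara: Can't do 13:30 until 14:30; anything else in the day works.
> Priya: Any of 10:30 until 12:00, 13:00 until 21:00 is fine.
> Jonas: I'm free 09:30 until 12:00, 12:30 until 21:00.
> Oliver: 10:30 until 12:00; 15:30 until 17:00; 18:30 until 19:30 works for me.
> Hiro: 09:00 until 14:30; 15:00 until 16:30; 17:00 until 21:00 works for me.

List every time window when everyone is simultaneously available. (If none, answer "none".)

Yara free: 09:00-13:30, 14:30-21:00 (invert busy blocks within the working day).
Priya free: 10:30-12:00, 13:00-21:00.
Jonas free: 09:30-12:00, 12:30-21:00.
Oliver free: 10:30-12:00, 15:30-17:00, 18:30-19:30.
Hiro free: 09:00-14:30, 15:00-16:30, 17:00-21:00.
Yara ∩ Priya: 10:30-12:00, 13:00-13:30, 14:30-21:00.
Yara ∩ Priya ∩ Jonas: 10:30-12:00, 13:00-13:30, 14:30-21:00.
Yara ∩ Priya ∩ Jonas ∩ Oliver: 10:30-12:00, 15:30-17:00, 18:30-19:30.
Yara ∩ Priya ∩ Jonas ∩ Oliver ∩ Hiro: 10:30-12:00, 15:30-16:30, 18:30-19:30.

10:30-12:00, 15:30-16:30, 18:30-19:30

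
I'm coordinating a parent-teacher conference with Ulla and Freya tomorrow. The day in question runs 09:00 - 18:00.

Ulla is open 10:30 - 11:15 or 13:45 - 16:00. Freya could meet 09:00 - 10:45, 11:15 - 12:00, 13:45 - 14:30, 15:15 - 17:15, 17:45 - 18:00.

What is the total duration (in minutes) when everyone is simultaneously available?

Ulla ∩ Freya: 10:30-10:45, 13:45-14:30, 15:15-16:00.
So the common availability across everyone is 10:30-10:45, 13:45-14:30, 15:15-16:00.
Summing the common windows: 15 + 45 + 45 = 105 minutes.

105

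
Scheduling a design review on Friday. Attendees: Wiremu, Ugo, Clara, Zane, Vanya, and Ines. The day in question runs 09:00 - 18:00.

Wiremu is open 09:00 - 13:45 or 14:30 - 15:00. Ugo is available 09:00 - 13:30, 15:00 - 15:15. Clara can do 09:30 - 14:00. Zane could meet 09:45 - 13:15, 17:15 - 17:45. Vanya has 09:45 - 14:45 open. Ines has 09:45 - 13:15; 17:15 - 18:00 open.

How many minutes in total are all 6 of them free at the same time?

Wiremu ∩ Ugo: 09:00-13:30.
Wiremu ∩ Ugo ∩ Clara: 09:30-13:30.
Wiremu ∩ Ugo ∩ Clara ∩ Zane: 09:45-13:15.
Wiremu ∩ Ugo ∩ Clara ∩ Zane ∩ Vanya: 09:45-13:15.
Wiremu ∩ Ugo ∩ Clara ∩ Zane ∩ Vanya ∩ Ines: 09:45-13:15.
That's a single block of 210 minutes.

210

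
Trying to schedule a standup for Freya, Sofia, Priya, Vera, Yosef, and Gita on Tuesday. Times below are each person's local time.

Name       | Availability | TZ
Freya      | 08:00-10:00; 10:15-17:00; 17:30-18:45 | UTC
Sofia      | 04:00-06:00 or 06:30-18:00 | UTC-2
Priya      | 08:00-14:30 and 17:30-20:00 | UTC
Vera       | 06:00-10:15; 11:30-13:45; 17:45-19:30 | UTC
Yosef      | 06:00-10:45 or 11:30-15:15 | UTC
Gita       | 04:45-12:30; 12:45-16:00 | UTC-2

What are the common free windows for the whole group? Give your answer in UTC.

08:30-10:00, 11:30-13:45

Freya in UTC: 08:00-10:00, 10:15-17:00, 17:30-18:45.
Sofia in UTC: 06:00-08:00, 08:30-20:00 (add 2h to convert from UTC-2).
Priya in UTC: 08:00-14:30, 17:30-20:00.
Vera in UTC: 06:00-10:15, 11:30-13:45, 17:45-19:30.
Yosef in UTC: 06:00-10:45, 11:30-15:15.
Gita in UTC: 06:45-14:30, 14:45-18:00 (add 2h to convert from UTC-2).
Freya ∩ Sofia: 08:30-10:00, 10:15-17:00, 17:30-18:45.
Freya ∩ Sofia ∩ Priya: 08:30-10:00, 10:15-14:30, 17:30-18:45.
Freya ∩ Sofia ∩ Priya ∩ Vera: 08:30-10:00, 11:30-13:45, 17:45-18:45.
Freya ∩ Sofia ∩ Priya ∩ Vera ∩ Yosef: 08:30-10:00, 11:30-13:45.
Freya ∩ Sofia ∩ Priya ∩ Vera ∩ Yosef ∩ Gita: 08:30-10:00, 11:30-13:45.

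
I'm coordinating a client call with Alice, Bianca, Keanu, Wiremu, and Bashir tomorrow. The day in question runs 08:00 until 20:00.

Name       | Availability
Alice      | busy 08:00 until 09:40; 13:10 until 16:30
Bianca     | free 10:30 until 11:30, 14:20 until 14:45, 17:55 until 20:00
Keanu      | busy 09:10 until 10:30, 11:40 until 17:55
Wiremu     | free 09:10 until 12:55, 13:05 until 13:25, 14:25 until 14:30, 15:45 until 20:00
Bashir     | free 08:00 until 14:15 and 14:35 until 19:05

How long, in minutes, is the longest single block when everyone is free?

Alice free: 09:40-13:10, 16:30-20:00 (invert busy blocks within the working day).
Bianca free: 10:30-11:30, 14:20-14:45, 17:55-20:00.
Keanu free: 08:00-09:10, 10:30-11:40, 17:55-20:00 (invert busy blocks within the working day).
Wiremu free: 09:10-12:55, 13:05-13:25, 14:25-14:30, 15:45-20:00.
Bashir free: 08:00-14:15, 14:35-19:05.
Alice ∩ Bianca: 10:30-11:30, 17:55-20:00.
Alice ∩ Bianca ∩ Keanu: 10:30-11:30, 17:55-20:00.
Alice ∩ Bianca ∩ Keanu ∩ Wiremu: 10:30-11:30, 17:55-20:00.
Alice ∩ Bianca ∩ Keanu ∩ Wiremu ∩ Bashir: 10:30-11:30, 17:55-19:05.
Those are the intersection windows.
The longest is 17:55-19:05 at 70 minutes.

70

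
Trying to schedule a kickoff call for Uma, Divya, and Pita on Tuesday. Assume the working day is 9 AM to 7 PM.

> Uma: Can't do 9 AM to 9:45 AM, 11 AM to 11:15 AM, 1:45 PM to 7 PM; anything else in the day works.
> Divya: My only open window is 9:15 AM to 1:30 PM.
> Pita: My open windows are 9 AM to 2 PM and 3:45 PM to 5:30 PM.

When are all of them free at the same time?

09:45-11:00, 11:15-13:30

Uma free: 09:45-11:00, 11:15-13:45 (invert busy blocks within the working day).
Divya free: 09:15-13:30.
Pita free: 09:00-14:00, 15:45-17:30.
Uma ∩ Divya: 09:45-11:00, 11:15-13:30.
Uma ∩ Divya ∩ Pita: 09:45-11:00, 11:15-13:30.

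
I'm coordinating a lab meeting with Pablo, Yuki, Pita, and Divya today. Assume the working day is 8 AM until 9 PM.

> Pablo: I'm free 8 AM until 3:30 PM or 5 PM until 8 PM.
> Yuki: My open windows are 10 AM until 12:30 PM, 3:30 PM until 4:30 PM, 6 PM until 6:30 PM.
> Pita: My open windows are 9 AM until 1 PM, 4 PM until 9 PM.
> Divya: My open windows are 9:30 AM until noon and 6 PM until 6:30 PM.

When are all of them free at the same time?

10:00-12:00, 18:00-18:30

Pablo ∩ Yuki: 10:00-12:30, 18:00-18:30.
Pablo ∩ Yuki ∩ Pita: 10:00-12:30, 18:00-18:30.
Pablo ∩ Yuki ∩ Pita ∩ Divya: 10:00-12:00, 18:00-18:30.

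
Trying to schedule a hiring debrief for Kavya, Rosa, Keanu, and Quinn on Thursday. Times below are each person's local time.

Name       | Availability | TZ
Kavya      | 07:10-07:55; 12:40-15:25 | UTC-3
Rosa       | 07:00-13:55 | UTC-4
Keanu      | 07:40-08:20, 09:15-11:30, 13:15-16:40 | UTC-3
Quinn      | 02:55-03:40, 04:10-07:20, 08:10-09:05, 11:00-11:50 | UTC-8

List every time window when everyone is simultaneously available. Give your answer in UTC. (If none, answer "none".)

Kavya in UTC: 10:10-10:55, 15:40-18:25 (add 3h to convert from UTC-3).
Rosa in UTC: 11:00-17:55 (add 4h to convert from UTC-4).
Keanu in UTC: 10:40-11:20, 12:15-14:30, 16:15-19:40 (add 3h to convert from UTC-3).
Quinn in UTC: 10:55-11:40, 12:10-15:20, 16:10-17:05, 19:00-19:50 (add 8h to convert from UTC-8).
Kavya ∩ Rosa: 15:40-17:55.
Kavya ∩ Rosa ∩ Keanu: 16:15-17:55.
Kavya ∩ Rosa ∩ Keanu ∩ Quinn: 16:15-17:05.
So the common availability across everyone is 16:15-17:05.

16:15-17:05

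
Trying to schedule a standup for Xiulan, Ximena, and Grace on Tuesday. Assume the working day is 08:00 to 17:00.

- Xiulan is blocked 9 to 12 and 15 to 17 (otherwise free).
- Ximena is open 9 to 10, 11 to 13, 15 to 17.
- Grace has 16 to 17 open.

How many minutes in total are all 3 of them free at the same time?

Xiulan free: 08:00-09:00, 12:00-15:00 (invert busy blocks within the working day).
Ximena free: 09:00-10:00, 11:00-13:00, 15:00-17:00.
Grace free: 16:00-17:00.
Xiulan ∩ Ximena: 12:00-13:00.
Xiulan ∩ Ximena ∩ Grace: ∅.
There is no time when everyone is free.
There is no common window, so the total is 0 minutes.

0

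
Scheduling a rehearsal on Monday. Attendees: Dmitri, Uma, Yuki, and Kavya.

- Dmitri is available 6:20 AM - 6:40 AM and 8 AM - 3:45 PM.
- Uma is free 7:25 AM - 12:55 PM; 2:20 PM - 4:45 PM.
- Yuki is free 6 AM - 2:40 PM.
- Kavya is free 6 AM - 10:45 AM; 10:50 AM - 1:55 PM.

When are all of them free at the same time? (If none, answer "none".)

08:00-10:45, 10:50-12:55

Dmitri ∩ Uma: 08:00-12:55, 14:20-15:45.
Dmitri ∩ Uma ∩ Yuki: 08:00-12:55, 14:20-14:40.
Dmitri ∩ Uma ∩ Yuki ∩ Kavya: 08:00-10:45, 10:50-12:55.
So the common availability across everyone is 08:00-10:45, 10:50-12:55.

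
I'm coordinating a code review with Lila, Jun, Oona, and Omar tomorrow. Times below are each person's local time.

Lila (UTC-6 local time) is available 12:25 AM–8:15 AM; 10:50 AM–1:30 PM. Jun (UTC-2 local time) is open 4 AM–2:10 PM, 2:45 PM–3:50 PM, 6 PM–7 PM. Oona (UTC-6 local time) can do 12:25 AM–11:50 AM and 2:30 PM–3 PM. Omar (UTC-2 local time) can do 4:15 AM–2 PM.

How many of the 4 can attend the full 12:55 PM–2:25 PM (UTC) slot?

3

Lila in UTC: 06:25-14:15, 16:50-19:30 (add 6h to convert from UTC-6).
Jun in UTC: 06:00-16:10, 16:45-17:50, 20:00-21:00 (add 2h to convert from UTC-2).
Oona in UTC: 06:25-17:50, 20:30-21:00 (add 6h to convert from UTC-6).
Omar in UTC: 06:15-16:00 (add 2h to convert from UTC-2).
Jun, Oona, and Omar can make the full 12:55-14:25 slot — that's 3.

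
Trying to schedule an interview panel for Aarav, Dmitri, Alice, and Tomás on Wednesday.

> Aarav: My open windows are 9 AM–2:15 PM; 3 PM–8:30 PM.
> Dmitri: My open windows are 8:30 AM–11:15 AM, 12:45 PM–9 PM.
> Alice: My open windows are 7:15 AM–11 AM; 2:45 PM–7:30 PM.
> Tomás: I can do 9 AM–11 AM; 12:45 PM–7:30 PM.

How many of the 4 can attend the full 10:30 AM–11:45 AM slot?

Aarav can make the full 10:30-11:45 slot — that's 1.

1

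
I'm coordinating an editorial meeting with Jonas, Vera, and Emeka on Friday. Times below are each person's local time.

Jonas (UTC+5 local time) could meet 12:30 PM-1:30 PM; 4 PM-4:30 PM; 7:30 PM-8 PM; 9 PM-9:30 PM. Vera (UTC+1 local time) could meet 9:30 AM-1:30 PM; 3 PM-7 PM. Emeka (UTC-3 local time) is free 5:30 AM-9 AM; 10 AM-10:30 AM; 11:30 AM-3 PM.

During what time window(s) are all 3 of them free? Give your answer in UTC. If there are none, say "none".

Jonas in UTC: 07:30-08:30, 11:00-11:30, 14:30-15:00, 16:00-16:30 (subtract 5h to convert from UTC+5).
Vera in UTC: 08:30-12:30, 14:00-18:00 (subtract 1h to convert from UTC+1).
Emeka in UTC: 08:30-12:00, 13:00-13:30, 14:30-18:00 (add 3h to convert from UTC-3).
Jonas ∩ Vera: 11:00-11:30, 14:30-15:00, 16:00-16:30.
Jonas ∩ Vera ∩ Emeka: 11:00-11:30, 14:30-15:00, 16:00-16:30.

11:00-11:30, 14:30-15:00, 16:00-16:30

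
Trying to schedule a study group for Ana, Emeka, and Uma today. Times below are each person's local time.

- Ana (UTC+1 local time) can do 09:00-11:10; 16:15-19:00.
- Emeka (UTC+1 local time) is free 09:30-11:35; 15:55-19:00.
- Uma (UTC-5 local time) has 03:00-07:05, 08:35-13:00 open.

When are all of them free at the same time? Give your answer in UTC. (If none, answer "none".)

Ana in UTC: 08:00-10:10, 15:15-18:00 (subtract 1h to convert from UTC+1).
Emeka in UTC: 08:30-10:35, 14:55-18:00 (subtract 1h to convert from UTC+1).
Uma in UTC: 08:00-12:05, 13:35-18:00 (add 5h to convert from UTC-5).
Ana ∩ Emeka: 08:30-10:10, 15:15-18:00.
Ana ∩ Emeka ∩ Uma: 08:30-10:10, 15:15-18:00.

08:30-10:10, 15:15-18:00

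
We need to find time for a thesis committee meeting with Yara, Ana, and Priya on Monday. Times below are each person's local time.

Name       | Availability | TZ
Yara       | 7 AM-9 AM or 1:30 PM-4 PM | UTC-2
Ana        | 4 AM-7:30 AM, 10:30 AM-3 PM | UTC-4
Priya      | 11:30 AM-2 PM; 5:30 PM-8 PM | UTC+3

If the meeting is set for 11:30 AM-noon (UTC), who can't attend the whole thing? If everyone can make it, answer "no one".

Ana, Priya, Yara

Yara in UTC: 09:00-11:00, 15:30-18:00 (add 2h to convert from UTC-2).
Ana in UTC: 08:00-11:30, 14:30-19:00 (add 4h to convert from UTC-4).
Priya in UTC: 08:30-11:00, 14:30-17:00 (subtract 3h to convert from UTC+3).
Yara: not fully free for 11:30-12:00. Ana: not fully free for 11:30-12:00. Priya: not fully free for 11:30-12:00.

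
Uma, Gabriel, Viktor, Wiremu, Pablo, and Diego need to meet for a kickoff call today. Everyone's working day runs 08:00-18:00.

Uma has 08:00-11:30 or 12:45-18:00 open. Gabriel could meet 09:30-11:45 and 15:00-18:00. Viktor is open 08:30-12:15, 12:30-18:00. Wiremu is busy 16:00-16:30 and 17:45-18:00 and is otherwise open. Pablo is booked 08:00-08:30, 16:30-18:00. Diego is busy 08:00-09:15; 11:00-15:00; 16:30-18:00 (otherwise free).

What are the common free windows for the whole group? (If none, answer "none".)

09:30-11:00, 15:00-16:00

Uma free: 08:00-11:30, 12:45-18:00.
Gabriel free: 09:30-11:45, 15:00-18:00.
Viktor free: 08:30-12:15, 12:30-18:00.
Wiremu free: 08:00-16:00, 16:30-17:45 (invert busy blocks within the working day).
Pablo free: 08:30-16:30 (invert busy blocks within the working day).
Diego free: 09:15-11:00, 15:00-16:30 (invert busy blocks within the working day).
Uma ∩ Gabriel: 09:30-11:30, 15:00-18:00.
Uma ∩ Gabriel ∩ Viktor: 09:30-11:30, 15:00-18:00.
Uma ∩ Gabriel ∩ Viktor ∩ Wiremu: 09:30-11:30, 15:00-16:00, 16:30-17:45.
Uma ∩ Gabriel ∩ Viktor ∩ Wiremu ∩ Pablo: 09:30-11:30, 15:00-16:00.
Uma ∩ Gabriel ∩ Viktor ∩ Wiremu ∩ Pablo ∩ Diego: 09:30-11:00, 15:00-16:00.
Those are the intersection windows.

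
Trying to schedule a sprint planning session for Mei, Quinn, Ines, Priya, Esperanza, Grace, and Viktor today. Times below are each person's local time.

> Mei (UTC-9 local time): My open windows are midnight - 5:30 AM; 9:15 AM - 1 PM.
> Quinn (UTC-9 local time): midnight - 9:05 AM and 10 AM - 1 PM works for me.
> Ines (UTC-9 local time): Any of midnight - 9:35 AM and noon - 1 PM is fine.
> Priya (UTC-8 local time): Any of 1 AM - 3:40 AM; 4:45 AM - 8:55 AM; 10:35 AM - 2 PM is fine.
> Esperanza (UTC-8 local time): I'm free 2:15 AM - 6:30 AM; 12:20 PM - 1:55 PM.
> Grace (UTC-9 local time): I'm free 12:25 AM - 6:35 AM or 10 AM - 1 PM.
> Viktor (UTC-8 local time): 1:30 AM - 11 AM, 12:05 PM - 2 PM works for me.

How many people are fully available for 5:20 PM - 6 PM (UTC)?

3

Mei in UTC: 09:00-14:30, 18:15-22:00 (add 9h to convert from UTC-9).
Quinn in UTC: 09:00-18:05, 19:00-22:00 (add 9h to convert from UTC-9).
Ines in UTC: 09:00-18:35, 21:00-22:00 (add 9h to convert from UTC-9).
Priya in UTC: 09:00-11:40, 12:45-16:55, 18:35-22:00 (add 8h to convert from UTC-8).
Esperanza in UTC: 10:15-14:30, 20:20-21:55 (add 8h to convert from UTC-8).
Grace in UTC: 09:25-15:35, 19:00-22:00 (add 9h to convert from UTC-9).
Viktor in UTC: 09:30-19:00, 20:05-22:00 (add 8h to convert from UTC-8).
Quinn, Ines, and Viktor can make the full 17:20-18:00 slot — that's 3.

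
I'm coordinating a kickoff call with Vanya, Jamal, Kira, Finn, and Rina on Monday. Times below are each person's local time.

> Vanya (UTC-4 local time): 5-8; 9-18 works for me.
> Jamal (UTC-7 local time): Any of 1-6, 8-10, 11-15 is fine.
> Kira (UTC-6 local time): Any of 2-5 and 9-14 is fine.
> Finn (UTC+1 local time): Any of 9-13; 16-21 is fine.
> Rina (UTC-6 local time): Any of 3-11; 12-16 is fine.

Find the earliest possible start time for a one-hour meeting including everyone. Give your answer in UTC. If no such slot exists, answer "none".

09:00

Vanya in UTC: 09:00-12:00, 13:00-22:00 (add 4h to convert from UTC-4).
Jamal in UTC: 08:00-13:00, 15:00-17:00, 18:00-22:00 (add 7h to convert from UTC-7).
Kira in UTC: 08:00-11:00, 15:00-20:00 (add 6h to convert from UTC-6).
Finn in UTC: 08:00-12:00, 15:00-20:00 (subtract 1h to convert from UTC+1).
Rina in UTC: 09:00-17:00, 18:00-22:00 (add 6h to convert from UTC-6).
Vanya ∩ Jamal: 09:00-12:00, 15:00-17:00, 18:00-22:00.
Vanya ∩ Jamal ∩ Kira: 09:00-11:00, 15:00-17:00, 18:00-20:00.
Vanya ∩ Jamal ∩ Kira ∩ Finn: 09:00-11:00, 15:00-17:00, 18:00-20:00.
Vanya ∩ Jamal ∩ Kira ∩ Finn ∩ Rina: 09:00-11:00, 15:00-17:00, 18:00-20:00.
The first common window of at least 60 minutes is 09:00-11:00, so the earliest start is 09:00.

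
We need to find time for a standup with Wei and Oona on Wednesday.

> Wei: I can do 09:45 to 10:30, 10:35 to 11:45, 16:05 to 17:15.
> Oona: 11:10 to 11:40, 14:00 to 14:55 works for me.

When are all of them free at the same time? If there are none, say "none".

11:10-11:40

Wei ∩ Oona: 11:10-11:40.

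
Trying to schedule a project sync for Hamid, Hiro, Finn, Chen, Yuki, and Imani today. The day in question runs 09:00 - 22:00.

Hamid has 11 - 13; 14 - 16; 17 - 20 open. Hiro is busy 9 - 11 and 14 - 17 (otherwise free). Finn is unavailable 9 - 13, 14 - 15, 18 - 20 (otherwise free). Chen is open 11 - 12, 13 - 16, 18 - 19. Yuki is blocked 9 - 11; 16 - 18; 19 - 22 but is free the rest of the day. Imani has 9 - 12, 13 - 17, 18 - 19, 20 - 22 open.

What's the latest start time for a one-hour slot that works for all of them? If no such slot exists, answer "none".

Hamid free: 11:00-13:00, 14:00-16:00, 17:00-20:00.
Hiro free: 11:00-14:00, 17:00-22:00 (invert busy blocks within the working day).
Finn free: 13:00-14:00, 15:00-18:00, 20:00-22:00 (invert busy blocks within the working day).
Chen free: 11:00-12:00, 13:00-16:00, 18:00-19:00.
Yuki free: 11:00-16:00, 18:00-19:00 (invert busy blocks within the working day).
Imani free: 09:00-12:00, 13:00-17:00, 18:00-19:00, 20:00-22:00.
Hamid ∩ Hiro: 11:00-13:00, 17:00-20:00.
Hamid ∩ Hiro ∩ Finn: 17:00-18:00.
Hamid ∩ Hiro ∩ Finn ∩ Chen: ∅.
Hamid ∩ Hiro ∩ Finn ∩ Chen ∩ Yuki: ∅.
Hamid ∩ Hiro ∩ Finn ∩ Chen ∩ Yuki ∩ Imani: ∅.
There is no time when everyone is free.
No common window is at least 60 minutes long.

none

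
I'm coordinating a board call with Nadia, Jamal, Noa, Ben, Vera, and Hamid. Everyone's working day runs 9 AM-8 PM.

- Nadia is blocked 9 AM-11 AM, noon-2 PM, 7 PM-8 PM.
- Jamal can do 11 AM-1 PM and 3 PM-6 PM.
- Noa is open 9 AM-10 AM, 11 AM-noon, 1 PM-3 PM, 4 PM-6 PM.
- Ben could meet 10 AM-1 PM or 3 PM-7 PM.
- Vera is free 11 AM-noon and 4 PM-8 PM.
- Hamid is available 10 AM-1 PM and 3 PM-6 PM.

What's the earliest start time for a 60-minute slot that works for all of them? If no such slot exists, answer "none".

11:00

Nadia free: 11:00-12:00, 14:00-19:00 (invert busy blocks within the working day).
Jamal free: 11:00-13:00, 15:00-18:00.
Noa free: 09:00-10:00, 11:00-12:00, 13:00-15:00, 16:00-18:00.
Ben free: 10:00-13:00, 15:00-19:00.
Vera free: 11:00-12:00, 16:00-20:00.
Hamid free: 10:00-13:00, 15:00-18:00.
Nadia ∩ Jamal: 11:00-12:00, 15:00-18:00.
Nadia ∩ Jamal ∩ Noa: 11:00-12:00, 16:00-18:00.
Nadia ∩ Jamal ∩ Noa ∩ Ben: 11:00-12:00, 16:00-18:00.
Nadia ∩ Jamal ∩ Noa ∩ Ben ∩ Vera: 11:00-12:00, 16:00-18:00.
Nadia ∩ Jamal ∩ Noa ∩ Ben ∩ Vera ∩ Hamid: 11:00-12:00, 16:00-18:00.
Those are the intersection windows.
The first common window of at least 60 minutes is 11:00-12:00, so the earliest start is 11:00.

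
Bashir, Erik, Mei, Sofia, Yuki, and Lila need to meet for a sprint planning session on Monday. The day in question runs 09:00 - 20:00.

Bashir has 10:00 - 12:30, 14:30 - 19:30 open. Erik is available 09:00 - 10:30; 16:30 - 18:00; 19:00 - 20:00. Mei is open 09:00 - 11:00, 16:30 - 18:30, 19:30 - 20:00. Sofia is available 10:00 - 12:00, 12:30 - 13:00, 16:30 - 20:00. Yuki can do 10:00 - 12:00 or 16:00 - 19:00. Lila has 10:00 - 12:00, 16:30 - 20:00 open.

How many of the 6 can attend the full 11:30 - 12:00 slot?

Bashir, Sofia, Yuki, and Lila can make the full 11:30-12:00 slot — that's 4.

4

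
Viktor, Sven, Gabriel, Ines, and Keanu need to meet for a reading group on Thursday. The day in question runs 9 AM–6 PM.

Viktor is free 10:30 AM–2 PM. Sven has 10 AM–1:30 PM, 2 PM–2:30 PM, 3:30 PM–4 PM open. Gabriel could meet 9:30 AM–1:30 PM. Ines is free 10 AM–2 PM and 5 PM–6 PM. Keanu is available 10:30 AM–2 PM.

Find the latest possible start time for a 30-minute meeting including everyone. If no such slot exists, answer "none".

Viktor ∩ Sven: 10:30-13:30.
Viktor ∩ Sven ∩ Gabriel: 10:30-13:30.
Viktor ∩ Sven ∩ Gabriel ∩ Ines: 10:30-13:30.
Viktor ∩ Sven ∩ Gabriel ∩ Ines ∩ Keanu: 10:30-13:30.
The last common window of at least 30 minutes is 10:30-13:30; a 30-minute meeting can start as late as 13:00 and still end by 13:30.

13:00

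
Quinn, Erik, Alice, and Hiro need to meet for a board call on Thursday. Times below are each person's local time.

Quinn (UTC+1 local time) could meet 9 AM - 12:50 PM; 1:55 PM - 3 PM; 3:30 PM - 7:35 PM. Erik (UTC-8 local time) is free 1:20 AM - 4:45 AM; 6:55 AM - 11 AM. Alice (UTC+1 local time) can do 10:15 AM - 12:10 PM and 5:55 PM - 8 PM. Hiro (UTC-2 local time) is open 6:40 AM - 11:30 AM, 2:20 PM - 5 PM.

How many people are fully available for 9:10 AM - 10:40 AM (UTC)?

2

Quinn in UTC: 08:00-11:50, 12:55-14:00, 14:30-18:35 (subtract 1h to convert from UTC+1).
Erik in UTC: 09:20-12:45, 14:55-19:00 (add 8h to convert from UTC-8).
Alice in UTC: 09:15-11:10, 16:55-19:00 (subtract 1h to convert from UTC+1).
Hiro in UTC: 08:40-13:30, 16:20-19:00 (add 2h to convert from UTC-2).
Quinn and Hiro can make the full 09:10-10:40 slot — that's 2.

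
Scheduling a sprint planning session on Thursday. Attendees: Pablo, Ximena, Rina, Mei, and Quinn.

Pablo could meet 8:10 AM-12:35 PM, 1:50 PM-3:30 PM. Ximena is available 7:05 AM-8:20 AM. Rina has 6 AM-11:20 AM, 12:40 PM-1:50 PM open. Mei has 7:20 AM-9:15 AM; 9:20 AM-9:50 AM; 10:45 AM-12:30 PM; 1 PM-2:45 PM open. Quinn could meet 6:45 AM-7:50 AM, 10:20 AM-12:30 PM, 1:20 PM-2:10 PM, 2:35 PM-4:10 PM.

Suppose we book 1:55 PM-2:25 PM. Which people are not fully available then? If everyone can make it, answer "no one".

Pablo: free for 13:55-14:25. Ximena: not fully free for 13:55-14:25. Rina: not fully free for 13:55-14:25. Mei: free for 13:55-14:25. Quinn: not fully free for 13:55-14:25.

Quinn, Rina, Ximena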